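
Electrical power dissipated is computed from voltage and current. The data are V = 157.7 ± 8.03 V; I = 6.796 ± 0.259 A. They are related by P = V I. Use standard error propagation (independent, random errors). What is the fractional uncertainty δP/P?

Relative error in a monomial: (δP/P)² = Σ (nᵢ · δxᵢ/xᵢ)².
  (1·δV/V)² = (1×0.0509)² = 0.00259;  (1·δI/I)² = (1×0.0381)² = 0.00145
δP/P = √(0.00405) = 0.0636

0.0636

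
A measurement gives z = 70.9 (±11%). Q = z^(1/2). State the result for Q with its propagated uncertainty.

Q ∝ z^(1/2), so δQ/Q = |½| · δz/z = 0.5 × 0.110 = 0.0550.
Q = 8.42, so δQ = 0.0550 × 8.42 = 0.463.

8.42 ± 0.463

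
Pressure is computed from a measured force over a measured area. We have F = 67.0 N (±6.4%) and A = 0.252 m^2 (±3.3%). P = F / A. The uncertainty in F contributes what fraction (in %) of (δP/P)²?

(δP/P)² = (1·δF/F)² + (-1·δA/A)²
  F term: (1×0.0640)² = 0.00410
  A term: (-1×0.0330)² = 0.00109
Total = 0.00519. Share from F = 0.00410/0.00519 = 0.790.

79.0%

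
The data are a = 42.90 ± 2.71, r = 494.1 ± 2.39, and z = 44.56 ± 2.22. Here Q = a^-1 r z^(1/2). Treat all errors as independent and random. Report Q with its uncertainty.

76.88 ± 5.23

Q is a product of powers, so relative uncertainties combine in quadrature:
  (-1·δa/a)² = (-1×0.0632)² = 0.00399;  (1·δr/r)² = (1×0.00484)² = 2.34e-05;  (½·δz/z)² = (0.5×0.0498)² = 0.000621
δQ/Q = √(0.00463) = 0.0681
Q = 76.88, so δQ = 0.0681 × 76.88 = 5.23.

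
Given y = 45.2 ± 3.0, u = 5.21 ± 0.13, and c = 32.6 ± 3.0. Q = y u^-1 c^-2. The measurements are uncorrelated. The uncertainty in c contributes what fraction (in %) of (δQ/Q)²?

(δQ/Q)² = (1·δy/y)² + (-1·δu/u)² + (-2·δc/c)²
  y term: (1×0.0664)² = 0.00441
  u term: (-1×0.0250)² = 0.000623
  c term: (-2×0.0920)² = 0.0339
Total = 0.0389. Share from c = 0.0339/0.0389 = 0.871.

87.1%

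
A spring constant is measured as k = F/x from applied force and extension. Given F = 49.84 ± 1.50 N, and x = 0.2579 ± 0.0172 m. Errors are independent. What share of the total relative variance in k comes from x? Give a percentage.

83.1%

(δk/k)² = (1·δF/F)² + (-1·δx/x)²
  F term: (1×0.0301)² = 0.000906
  x term: (-1×0.0667)² = 0.00445
Total = 0.00535. Share from x = 0.00445/0.00535 = 0.831.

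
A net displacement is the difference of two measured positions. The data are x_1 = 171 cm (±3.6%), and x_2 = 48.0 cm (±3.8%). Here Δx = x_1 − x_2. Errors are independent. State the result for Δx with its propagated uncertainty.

Δx is a linear combination, so absolute uncertainties add in quadrature:
  (δx_1)² = 37.9;  (δx_2)² = 3.33
δΔx = √(41.2) = 6.42 cm
Δx = 123 cm.

123 ± 6.42 cm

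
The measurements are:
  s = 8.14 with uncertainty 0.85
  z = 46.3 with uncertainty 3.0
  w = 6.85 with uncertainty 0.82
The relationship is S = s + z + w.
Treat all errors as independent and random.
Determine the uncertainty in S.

3.22

For a sum/difference, combine absolute errors in quadrature:
  (δs)² = 0.722;  (δz)² = 9.00;  (δw)² = 0.672
δS = √(10.4) = 3.22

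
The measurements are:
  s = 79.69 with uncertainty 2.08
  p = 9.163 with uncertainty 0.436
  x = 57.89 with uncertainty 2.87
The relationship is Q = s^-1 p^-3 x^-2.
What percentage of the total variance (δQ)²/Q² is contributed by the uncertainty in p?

66.0%

(δQ/Q)² = (-1·δs/s)² + (-3·δp/p)² + (-2·δx/x)²
  s term: (-1×0.0261)² = 0.000681
  p term: (-3×0.0476)² = 0.0204
  x term: (-2×0.0496)² = 0.00983
Total = 0.0309. Share from p = 0.0204/0.0309 = 0.660.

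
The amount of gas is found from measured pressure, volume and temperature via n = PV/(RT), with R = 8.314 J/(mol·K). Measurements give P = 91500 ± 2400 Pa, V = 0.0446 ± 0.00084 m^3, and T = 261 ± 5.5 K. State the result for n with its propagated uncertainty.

For a monomial n ∝ P, V, T^-1, fractional errors add in quadrature:
  (1·δP/P)² = (1×0.0262)² = 0.000688;  (1·δV/V)² = (1×0.0188)² = 0.000355;  (-1·δT/T)² = (-1×0.0211)² = 0.000444
δn/n = √(0.00149) = 0.0386
n = 1.88 mol, so δn = 0.0386 × 1.88 = 0.0725 mol.

1.88 ± 0.0725 mol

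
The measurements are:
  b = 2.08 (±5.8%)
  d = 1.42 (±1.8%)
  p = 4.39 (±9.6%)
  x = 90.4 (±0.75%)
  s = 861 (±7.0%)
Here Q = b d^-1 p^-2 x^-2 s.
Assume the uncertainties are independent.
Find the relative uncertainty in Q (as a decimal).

0.214

Relative error in a monomial: (δQ/Q)² = Σ (nᵢ · δxᵢ/xᵢ)².
  (1·δb/b)² = (1×0.0580)² = 0.00336;  (-1·δd/d)² = (-1×0.0180)² = 0.000324;  (-2·δp/p)² = (-2×0.0960)² = 0.0369;  (-2·δx/x)² = (-2×0.00750)² = 0.000225;  (1·δs/s)² = (1×0.0700)² = 0.00490
δQ/Q = √(0.0457) = 0.214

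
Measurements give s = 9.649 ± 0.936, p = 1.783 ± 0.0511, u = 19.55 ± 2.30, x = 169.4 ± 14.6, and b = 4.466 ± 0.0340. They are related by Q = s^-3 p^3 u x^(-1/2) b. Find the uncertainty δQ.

Each factor contributes (exponent × relative error)² to (δQ/Q)²:
  (-3·δs/s)² = (-3×0.0970)² = 0.0847;  (3·δp/p)² = (3×0.0287)² = 0.00739;  (1·δu/u)² = (1×0.118)² = 0.0138;  (−½·δx/x)² = (-0.5×0.0862)² = 0.00186;  (1·δb/b)² = (1×0.00761)² = 5.8e-05
δQ/Q = √(0.108) = 0.328
Q = 0.04233, so δQ = 0.328 × 0.04233 = 0.0139.

0.0139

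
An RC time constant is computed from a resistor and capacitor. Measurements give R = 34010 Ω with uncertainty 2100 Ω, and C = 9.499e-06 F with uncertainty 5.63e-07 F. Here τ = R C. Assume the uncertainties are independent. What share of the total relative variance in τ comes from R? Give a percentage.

52.0%

(δτ/τ)² = (1·δR/R)² + (1·δC/C)²
  R term: (1×0.0617)² = 0.00381
  C term: (1×0.0593)² = 0.00351
Total = 0.00733. Share from R = 0.00381/0.00733 = 0.520.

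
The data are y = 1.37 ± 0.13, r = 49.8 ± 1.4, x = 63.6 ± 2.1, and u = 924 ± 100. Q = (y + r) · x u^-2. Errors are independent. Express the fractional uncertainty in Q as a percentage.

22.1%

Let w = y + r = 51.2. δw = √(δy² + δr²) = √(0.0169 + 1.96) = 1.41, so δw/w = 0.0275.
Q is then a monomial in w, x, u:
δQ/Q = √((δw/w)² + (1·δx/x)² + (-2·δu/u)²) = √(0.000755 + 0.00109 + 0.0469) = 0.221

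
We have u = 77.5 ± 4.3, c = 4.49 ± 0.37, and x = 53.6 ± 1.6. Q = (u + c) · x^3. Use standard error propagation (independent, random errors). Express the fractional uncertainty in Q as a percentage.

10.4%

Let w = u + c = 82.0. δw = √(δu² + δc²) = √(18.5 + 0.137) = 4.32, so δw/w = 0.0526.
Q is then a monomial in w, x:
δQ/Q = √((δw/w)² + (3·δx/x)²) = √(0.00277 + 0.00802) = 0.104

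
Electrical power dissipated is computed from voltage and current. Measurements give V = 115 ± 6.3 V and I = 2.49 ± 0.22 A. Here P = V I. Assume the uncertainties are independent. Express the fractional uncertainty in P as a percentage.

10.4%

Relative error in a monomial: (δP/P)² = Σ (nᵢ · δxᵢ/xᵢ)².
  (1·δV/V)² = (1×0.0548)² = 0.00300;  (1·δI/I)² = (1×0.0884)² = 0.00781
δP/P = √(0.0108) = 0.104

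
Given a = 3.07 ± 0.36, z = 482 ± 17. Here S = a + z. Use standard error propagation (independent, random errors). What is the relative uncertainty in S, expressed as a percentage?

Each term contributes (cᵢ δxᵢ)² to (δS)²:
  (δa)² = 0.130;  (δz)² = 289
δS = √(289) = 17.0
S = 485, so δS/S = 17.0/485 = 0.0351.

3.51%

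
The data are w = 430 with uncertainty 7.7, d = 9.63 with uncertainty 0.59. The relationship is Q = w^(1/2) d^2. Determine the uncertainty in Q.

For a monomial Q ∝ w^(1/2), d^2, fractional errors add in quadrature:
  (½·δw/w)² = (0.5×0.0179)² = 8.02e-05;  (2·δd/d)² = (2×0.0613)² = 0.0150
δQ/Q = √(0.0151) = 0.123
Q = 1920, so δQ = 0.123 × 1920 = 236.

236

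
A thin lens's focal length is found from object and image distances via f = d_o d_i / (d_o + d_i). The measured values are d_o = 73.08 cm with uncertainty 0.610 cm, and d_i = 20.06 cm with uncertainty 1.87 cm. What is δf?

1.15 cm

∂f/∂d_o = (d_i/(d_o+d_i))² = 0.0464;  ∂f/∂d_i = (d_o/(d_o+d_i))² = 0.616
δf = √((∂f/∂d_o · δd_o)² + (∂f/∂d_i · δd_i)²) = √(0.000801 + 1.33) = 1.15 cm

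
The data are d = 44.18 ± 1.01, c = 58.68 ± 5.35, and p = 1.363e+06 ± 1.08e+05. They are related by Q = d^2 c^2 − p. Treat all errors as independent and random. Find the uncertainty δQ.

Let w = d^2·c^2 = 6.721e+06. δw/w = √((2·δd/d)² + (2·δc/c)²) = √(0.00209 + 0.0332) = 0.188, so δw = 1.26e+06.
Q = w − p: δQ = √(δw² + δp²) = √(1.6e+12 + 1.17e+10) = 1.27e+06

1.27e+06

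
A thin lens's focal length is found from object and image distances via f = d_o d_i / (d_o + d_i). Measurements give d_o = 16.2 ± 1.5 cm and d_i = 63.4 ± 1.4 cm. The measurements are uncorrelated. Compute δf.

0.953 cm

∂f/∂d_o = (d_i/(d_o+d_i))² = 0.634;  ∂f/∂d_i = (d_o/(d_o+d_i))² = 0.0414
δf = √((∂f/∂d_o · δd_o)² + (∂f/∂d_i · δd_i)²) = √(0.905 + 0.00336) = 0.953 cm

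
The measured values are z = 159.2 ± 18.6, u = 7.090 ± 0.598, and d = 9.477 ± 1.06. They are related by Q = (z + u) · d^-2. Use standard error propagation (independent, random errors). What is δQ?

0.463

Let w = z + u = 166.3. δw = √(δz² + δu²) = √(346 + 0.358) = 18.6, so δw/w = 0.112.
Q is then a monomial in w, d:
δQ/Q = √((δw/w)² + (-2·δd/d)²) = √(0.0125 + 0.0500) = 0.250
Q = 1.852, so δQ = 0.250 × 1.852 = 0.463.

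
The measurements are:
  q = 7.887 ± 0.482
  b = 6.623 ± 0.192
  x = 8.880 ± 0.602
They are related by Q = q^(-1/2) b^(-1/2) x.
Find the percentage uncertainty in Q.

Each factor contributes (exponent × relative error)² to (δQ/Q)²:
  (−½·δq/q)² = (-0.5×0.0611)² = 0.000934;  (−½·δb/b)² = (-0.5×0.0290)² = 0.000210;  (1·δx/x)² = (1×0.0678)² = 0.00460
δQ/Q = √(0.00574) = 0.0758

7.58%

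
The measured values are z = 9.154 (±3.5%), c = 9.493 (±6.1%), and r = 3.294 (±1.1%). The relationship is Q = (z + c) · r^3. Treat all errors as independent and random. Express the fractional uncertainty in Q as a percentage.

4.85%

Let u = z + c = 18.65. δu = √(δz² + δc²) = √(0.103 + 0.335) = 0.662, so δu/u = 0.0355.
Q is then a monomial in u, r:
δQ/Q = √((δu/u)² + (3·δr/r)²) = √(0.00126 + 0.00109) = 0.0485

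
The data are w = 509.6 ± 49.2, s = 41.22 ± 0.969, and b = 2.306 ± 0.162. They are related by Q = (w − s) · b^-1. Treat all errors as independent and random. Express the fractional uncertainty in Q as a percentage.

Let u = w − s = 468.4. δu = √(δw² + δs²) = √(2420 + 0.939) = 49.2, so δu/u = 0.105.
Q is then a monomial in u, b:
δQ/Q = √((δu/u)² + (-1·δb/b)²) = √(0.0110 + 0.00494) = 0.126

12.6%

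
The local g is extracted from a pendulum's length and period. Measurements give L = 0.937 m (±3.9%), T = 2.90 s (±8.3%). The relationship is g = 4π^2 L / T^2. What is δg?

0.750 m/s^2

For a monomial g ∝ L, T^-2, fractional errors add in quadrature:
  (1·δL/L)² = (1×0.0390)² = 0.00152;  (-2·δT/T)² = (-2×0.0830)² = 0.0276
δg/g = √(0.0291) = 0.171
g = 4.40 m/s^2, so δg = 0.171 × 4.40 = 0.750 m/s^2.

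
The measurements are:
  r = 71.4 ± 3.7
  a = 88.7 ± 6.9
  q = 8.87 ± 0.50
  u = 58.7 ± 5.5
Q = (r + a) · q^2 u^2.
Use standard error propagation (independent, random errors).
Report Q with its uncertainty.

Let w = r + a = 160. δw = √(δr² + δa²) = √(13.7 + 47.6) = 7.83, so δw/w = 0.0489.
Q is then a monomial in w, q, u:
δQ/Q = √((δw/w)² + (2·δq/q)² + (2·δu/u)²) = √(0.00239 + 0.0127 + 0.0351) = 0.224
Q = 4.34e+07, so δQ = 0.224 × 4.34e+07 = 9.73e+06.

(4.34 ± 0.973) × 10^7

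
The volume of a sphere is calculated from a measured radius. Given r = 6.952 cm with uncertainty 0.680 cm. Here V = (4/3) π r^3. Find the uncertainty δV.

V ∝ r^3, so δV/V = |3| · δr/r = 3 × 0.0978 = 0.293.
V = 1407 cm^3, so δV = 0.293 × 1407 = 413 cm^3.

413 cm^3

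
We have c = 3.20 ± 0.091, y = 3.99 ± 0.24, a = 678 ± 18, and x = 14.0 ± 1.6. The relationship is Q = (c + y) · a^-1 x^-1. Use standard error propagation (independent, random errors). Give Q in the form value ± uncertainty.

(7.57 ± 0.929) × 10^-4

Let u = c + y = 7.19. δu = √(δc² + δy²) = √(0.00828 + 0.0576) = 0.257, so δu/u = 0.0357.
Q is then a monomial in u, a, x:
δQ/Q = √((δu/u)² + (-1·δa/a)² + (-1·δx/x)²) = √(0.00127 + 0.000705 + 0.0131) = 0.123
Q = 0.000757, so δQ = 0.123 × 0.000757 = 9.29e-05.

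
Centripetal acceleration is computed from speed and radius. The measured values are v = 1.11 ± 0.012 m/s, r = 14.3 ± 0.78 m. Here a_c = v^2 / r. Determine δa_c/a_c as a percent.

5.87%

a_c is a product of powers, so relative uncertainties combine in quadrature:
  (2·δv/v)² = (2×0.0108)² = 0.000467;  (-1·δr/r)² = (-1×0.0545)² = 0.00298
δa_c/a_c = √(0.00344) = 0.0587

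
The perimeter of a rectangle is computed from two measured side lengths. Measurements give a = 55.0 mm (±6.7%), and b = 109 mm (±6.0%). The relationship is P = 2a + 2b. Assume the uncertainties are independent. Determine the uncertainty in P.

For a sum/difference, combine absolute errors in quadrature:
  (2·δa)² = 54.3;  (2·δb)² = 171
δP = √(225) = 15.0 mm

15.0 mm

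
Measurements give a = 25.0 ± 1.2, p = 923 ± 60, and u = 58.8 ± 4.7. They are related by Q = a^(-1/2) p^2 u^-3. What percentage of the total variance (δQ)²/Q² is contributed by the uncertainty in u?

(δQ/Q)² = (−½·δa/a)² + (2·δp/p)² + (-3·δu/u)²
  a term: (-0.5×0.0480)² = 0.000576
  p term: (2×0.0650)² = 0.0169
  u term: (-3×0.0799)² = 0.0575
Total = 0.0750. Share from u = 0.0575/0.0750 = 0.767.

76.7%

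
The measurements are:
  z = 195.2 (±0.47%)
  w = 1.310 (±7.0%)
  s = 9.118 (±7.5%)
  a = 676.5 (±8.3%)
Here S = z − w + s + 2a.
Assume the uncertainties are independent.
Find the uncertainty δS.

Absolute uncertainties add in quadrature for a linear combination:
  (δz)² = 0.842;  (δw)² = 0.00841;  (δs)² = 0.468;  (2·δa)² = 12600
δS = √(12600) = 112

112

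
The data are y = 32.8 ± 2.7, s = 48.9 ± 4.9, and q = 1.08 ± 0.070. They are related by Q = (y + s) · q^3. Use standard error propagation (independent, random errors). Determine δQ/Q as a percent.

Let u = y + s = 81.7. δu = √(δy² + δs²) = √(7.29 + 24.0) = 5.59, so δu/u = 0.0685.
Q is then a monomial in u, q:
δQ/Q = √((δu/u)² + (3·δq/q)²) = √(0.00469 + 0.0378) = 0.206

20.6%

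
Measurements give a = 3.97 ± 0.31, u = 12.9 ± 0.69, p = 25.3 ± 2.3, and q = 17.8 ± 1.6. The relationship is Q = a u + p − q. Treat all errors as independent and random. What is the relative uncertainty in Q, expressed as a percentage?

9.54%

Let w = a·u = 51.2. δw/w = √((1·δa/a)² + (1·δu/u)²) = √(0.00610 + 0.00286) = 0.0946, so δw = 4.85.
Q = w + p − q: δQ = √(δw² + δp² + δq²) = √(23.5 + 5.29 + 2.56) = 5.60
Q = 58.7, so δQ/Q = 5.60/58.7 = 0.0954.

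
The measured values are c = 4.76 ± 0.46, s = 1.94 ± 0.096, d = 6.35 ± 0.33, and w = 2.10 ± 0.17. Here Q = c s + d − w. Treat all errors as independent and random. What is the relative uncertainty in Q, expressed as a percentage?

Let p = c·s = 9.23. δp/p = √((1·δc/c)² + (1·δs/s)²) = √(0.00934 + 0.00245) = 0.109, so δp = 1.00.
Q = p + d − w: δQ = √(δp² + δd² + δw²) = √(1.01 + 0.109 + 0.0289) = 1.07
Q = 13.5, so δQ/Q = 1.07/13.5 = 0.0793.

7.93%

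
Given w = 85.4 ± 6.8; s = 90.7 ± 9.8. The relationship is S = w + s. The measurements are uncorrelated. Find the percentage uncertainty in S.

6.77%

For a sum/difference, combine absolute errors in quadrature:
  (δw)² = 46.2;  (δs)² = 96.0
δS = √(142) = 11.9
S = 176, so δS/S = 11.9/176 = 0.0677.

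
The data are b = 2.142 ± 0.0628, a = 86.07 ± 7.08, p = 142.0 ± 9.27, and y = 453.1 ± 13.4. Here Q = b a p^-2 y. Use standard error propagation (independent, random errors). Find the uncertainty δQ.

Each factor contributes (exponent × relative error)² to (δQ/Q)²:
  (1·δb/b)² = (1×0.0293)² = 0.000860;  (1·δa/a)² = (1×0.0823)² = 0.00677;  (-2·δp/p)² = (-2×0.0653)² = 0.0170;  (1·δy/y)² = (1×0.0296)² = 0.000875
δQ/Q = √(0.0255) = 0.160
Q = 4.143, so δQ = 0.160 × 4.143 = 0.662.

0.662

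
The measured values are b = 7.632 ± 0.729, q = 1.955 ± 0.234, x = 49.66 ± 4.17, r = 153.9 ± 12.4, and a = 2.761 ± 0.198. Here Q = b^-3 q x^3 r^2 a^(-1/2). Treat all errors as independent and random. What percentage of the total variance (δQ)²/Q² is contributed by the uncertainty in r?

13.9%

(δQ/Q)² = (-3·δb/b)² + (1·δq/q)² + (3·δx/x)² + (2·δr/r)² + (−½·δa/a)²
  b term: (-3×0.0955)² = 0.0821
  q term: (1×0.120)² = 0.0143
  x term: (3×0.0840)² = 0.0635
  r term: (2×0.0806)² = 0.0260
  a term: (-0.5×0.0717)² = 0.00129
Total = 0.187. Share from r = 0.0260/0.187 = 0.139.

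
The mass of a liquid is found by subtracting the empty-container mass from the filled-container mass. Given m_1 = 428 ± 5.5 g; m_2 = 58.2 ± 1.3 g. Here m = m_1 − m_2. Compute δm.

5.65 g

Absolute uncertainties add in quadrature for a linear combination:
  (δm_1)² = 30.2;  (δm_2)² = 1.69
δm = √(31.9) = 5.65 g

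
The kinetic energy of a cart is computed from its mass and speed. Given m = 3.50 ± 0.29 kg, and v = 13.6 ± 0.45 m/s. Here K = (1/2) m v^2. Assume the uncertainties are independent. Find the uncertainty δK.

34.3 J

Products/powers → add relative errors in quadrature, weighted by exponent:
  (1·δm/m)² = (1×0.0829)² = 0.00687;  (2·δv/v)² = (2×0.0331)² = 0.00438
δK/K = √(0.0112) = 0.106
K = 324 J, so δK = 0.106 × 324 = 34.3 J.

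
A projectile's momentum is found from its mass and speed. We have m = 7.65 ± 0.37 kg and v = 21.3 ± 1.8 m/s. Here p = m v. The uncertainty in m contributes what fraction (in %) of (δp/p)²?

(δp/p)² = (1·δm/m)² + (1·δv/v)²
  m term: (1×0.0484)² = 0.00234
  v term: (1×0.0845)² = 0.00714
Total = 0.00948. Share from m = 0.00234/0.00948 = 0.247.

24.7%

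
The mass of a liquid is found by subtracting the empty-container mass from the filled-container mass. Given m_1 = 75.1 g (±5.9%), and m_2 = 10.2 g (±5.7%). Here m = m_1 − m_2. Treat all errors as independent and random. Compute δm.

Sums and differences: (δm)² = Σ (cᵢ δxᵢ)².
  (δm_1)² = 19.6;  (δm_2)² = 0.338
δm = √(20.0) = 4.47 g

4.47 g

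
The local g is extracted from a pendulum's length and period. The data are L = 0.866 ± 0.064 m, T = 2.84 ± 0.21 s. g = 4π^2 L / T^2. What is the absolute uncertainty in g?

0.701 m/s^2

g is a product of powers, so relative uncertainties combine in quadrature:
  (1·δL/L)² = (1×0.0739)² = 0.00546;  (-2·δT/T)² = (-2×0.0739)² = 0.0219
δg/g = √(0.0273) = 0.165
g = 4.24 m/s^2, so δg = 0.165 × 4.24 = 0.701 m/s^2.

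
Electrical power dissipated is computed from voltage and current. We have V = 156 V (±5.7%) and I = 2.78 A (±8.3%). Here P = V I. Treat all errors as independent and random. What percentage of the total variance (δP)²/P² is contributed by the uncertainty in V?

(δP/P)² = (1·δV/V)² + (1·δI/I)²
  V term: (1×0.0570)² = 0.00325
  I term: (1×0.0830)² = 0.00689
Total = 0.0101. Share from V = 0.00325/0.0101 = 0.320.

32.0%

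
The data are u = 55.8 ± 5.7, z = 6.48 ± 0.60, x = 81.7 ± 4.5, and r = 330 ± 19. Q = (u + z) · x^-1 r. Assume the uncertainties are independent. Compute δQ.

Let w = u + z = 62.3. δw = √(δu² + δz²) = √(32.5 + 0.360) = 5.73, so δw/w = 0.0920.
Q is then a monomial in w, x, r:
δQ/Q = √((δw/w)² + (-1·δx/x)² + (1·δr/r)²) = √(0.00847 + 0.00303 + 0.00331) = 0.122
Q = 252, so δQ = 0.122 × 252 = 30.6.

30.6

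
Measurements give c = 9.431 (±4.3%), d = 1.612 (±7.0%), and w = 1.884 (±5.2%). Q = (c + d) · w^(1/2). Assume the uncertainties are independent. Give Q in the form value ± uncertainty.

Let u = c + d = 11.04. δu = √(δc² + δd²) = √(0.164 + 0.0127) = 0.421, so δu/u = 0.0381.
Q is then a monomial in u, w:
δQ/Q = √((δu/u)² + (½·δw/w)²) = √(0.00145 + 0.000676) = 0.0461
Q = 15.16, so δQ = 0.0461 × 15.16 = 0.699.

15.16 ± 0.699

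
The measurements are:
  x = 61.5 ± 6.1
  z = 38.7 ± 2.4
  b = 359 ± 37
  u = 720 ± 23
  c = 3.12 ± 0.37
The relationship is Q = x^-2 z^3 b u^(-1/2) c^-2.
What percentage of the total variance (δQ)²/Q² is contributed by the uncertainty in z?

(δQ/Q)² = (-2·δx/x)² + (3·δz/z)² + (1·δb/b)² + (−½·δu/u)² + (-2·δc/c)²
  x term: (-2×0.0992)² = 0.0394
  z term: (3×0.0620)² = 0.0346
  b term: (1×0.103)² = 0.0106
  u term: (-0.5×0.0319)² = 0.000255
  c term: (-2×0.119)² = 0.0563
Total = 0.141. Share from z = 0.0346/0.141 = 0.245.

24.5%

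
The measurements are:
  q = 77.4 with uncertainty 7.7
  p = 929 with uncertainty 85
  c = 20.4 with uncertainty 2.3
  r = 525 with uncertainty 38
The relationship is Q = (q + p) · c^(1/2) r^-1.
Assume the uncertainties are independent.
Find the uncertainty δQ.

1.08

Let u = q + p = 1010. δu = √(δq² + δp²) = √(59.3 + 7220) = 85.3, so δu/u = 0.0848.
Q is then a monomial in u, c, r:
δQ/Q = √((δu/u)² + (½·δc/c)² + (-1·δr/r)²) = √(0.00719 + 0.00318 + 0.00524) = 0.125
Q = 8.66, so δQ = 0.125 × 8.66 = 1.08.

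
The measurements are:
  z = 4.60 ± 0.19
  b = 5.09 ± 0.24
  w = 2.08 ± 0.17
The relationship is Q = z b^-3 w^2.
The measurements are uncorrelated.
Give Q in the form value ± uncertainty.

Each factor contributes (exponent × relative error)² to (δQ/Q)²:
  (1·δz/z)² = (1×0.0413)² = 0.00171;  (-3·δb/b)² = (-3×0.0472)² = 0.0200;  (2·δw/w)² = (2×0.0817)² = 0.0267
δQ/Q = √(0.0484) = 0.220
Q = 0.151, so δQ = 0.220 × 0.151 = 0.0332.

0.151 ± 0.0332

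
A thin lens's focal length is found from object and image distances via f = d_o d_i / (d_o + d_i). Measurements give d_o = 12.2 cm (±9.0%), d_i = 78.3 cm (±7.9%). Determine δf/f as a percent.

7.86%

∂f/∂d_o = (d_i/(d_o+d_i))² = 0.749;  ∂f/∂d_i = (d_o/(d_o+d_i))² = 0.0182
δf = √((∂f/∂d_o · δd_o)² + (∂f/∂d_i · δd_i)²) = √(0.676 + 0.0126) = 0.830 cm
f = 10.6 cm, so δf/f = 0.830/10.6 = 0.0786.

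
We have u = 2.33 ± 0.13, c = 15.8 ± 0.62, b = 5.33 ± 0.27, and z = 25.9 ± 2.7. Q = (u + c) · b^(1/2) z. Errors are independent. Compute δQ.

122

Let w = u + c = 18.1. δw = √(δu² + δc²) = √(0.0169 + 0.384) = 0.633, so δw/w = 0.0349.
Q is then a monomial in w, b, z:
δQ/Q = √((δw/w)² + (½·δb/b)² + (1·δz/z)²) = √(0.00122 + 0.000642 + 0.0109) = 0.113
Q = 1080, so δQ = 0.113 × 1080 = 122.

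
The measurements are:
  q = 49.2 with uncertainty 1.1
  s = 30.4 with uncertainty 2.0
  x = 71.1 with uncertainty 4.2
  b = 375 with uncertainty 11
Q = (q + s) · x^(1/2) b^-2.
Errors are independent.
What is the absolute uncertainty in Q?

Let u = q + s = 79.6. δu = √(δq² + δs²) = √(1.21 + 4.00) = 2.28, so δu/u = 0.0287.
Q is then a monomial in u, x, b:
δQ/Q = √((δu/u)² + (½·δx/x)² + (-2·δb/b)²) = √(0.000822 + 0.000872 + 0.00344) = 0.0717
Q = 0.00477, so δQ = 0.0717 × 0.00477 = 0.000342.

0.000342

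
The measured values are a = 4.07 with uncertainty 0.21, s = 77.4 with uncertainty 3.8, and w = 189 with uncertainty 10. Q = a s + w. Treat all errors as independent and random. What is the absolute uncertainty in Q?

Let p = a·s = 315. δp/p = √((1·δa/a)² + (1·δs/s)²) = √(0.00266 + 0.00241) = 0.0712, so δp = 22.4.
Q = p + w: δQ = √(δp² + δw²) = √(503 + 100) = 24.6

24.6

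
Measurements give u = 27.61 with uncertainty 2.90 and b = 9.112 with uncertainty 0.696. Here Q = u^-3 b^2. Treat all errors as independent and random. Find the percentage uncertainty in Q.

Each factor contributes (exponent × relative error)² to (δQ/Q)²:
  (-3·δu/u)² = (-3×0.105)² = 0.0993;  (2·δb/b)² = (2×0.0764)² = 0.0233
δQ/Q = √(0.123) = 0.350

35.0%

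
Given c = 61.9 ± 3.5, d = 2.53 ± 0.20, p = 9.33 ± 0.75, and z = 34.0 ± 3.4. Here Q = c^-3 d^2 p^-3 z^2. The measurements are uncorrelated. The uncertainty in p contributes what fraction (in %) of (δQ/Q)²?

38.3%

(δQ/Q)² = (-3·δc/c)² + (2·δd/d)² + (-3·δp/p)² + (2·δz/z)²
  c term: (-3×0.0565)² = 0.0288
  d term: (2×0.0791)² = 0.0250
  p term: (-3×0.0804)² = 0.0582
  z term: (2×0.100)² = 0.0400
Total = 0.152. Share from p = 0.0582/0.152 = 0.383.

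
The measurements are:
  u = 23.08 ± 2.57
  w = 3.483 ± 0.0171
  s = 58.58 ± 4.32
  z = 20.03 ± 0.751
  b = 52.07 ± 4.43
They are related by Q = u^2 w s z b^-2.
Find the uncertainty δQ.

235

Since Q is a product/quotient, work with relative uncertainties:
  (2·δu/u)² = (2×0.111)² = 0.0496;  (1·δw/w)² = (1×0.00491)² = 2.41e-05;  (1·δs/s)² = (1×0.0737)² = 0.00544;  (1·δz/z)² = (1×0.0375)² = 0.00141;  (-2·δb/b)² = (-2×0.0851)² = 0.0290
δQ/Q = √(0.0854) = 0.292
Q = 802.9, so δQ = 0.292 × 802.9 = 235.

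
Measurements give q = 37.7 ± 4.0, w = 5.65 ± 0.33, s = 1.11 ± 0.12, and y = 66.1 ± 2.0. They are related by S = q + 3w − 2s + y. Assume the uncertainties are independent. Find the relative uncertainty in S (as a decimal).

Each term contributes (cᵢ δxᵢ)² to (δS)²:
  (δq)² = 16.0;  (3·δw)² = 0.980;  (2·δs)² = 0.0576;  (δy)² = 4.00
δS = √(21.0) = 4.59
S = 119, so δS/S = 4.59/119 = 0.0387.

0.0387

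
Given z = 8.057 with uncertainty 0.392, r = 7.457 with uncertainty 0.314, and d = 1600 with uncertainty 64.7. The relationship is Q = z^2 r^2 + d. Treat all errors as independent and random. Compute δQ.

Let p = z^2·r^2 = 3610. δp/p = √((2·δz/z)² + (2·δr/r)²) = √(0.00947 + 0.00709) = 0.129, so δp = 465.
Q = p + d: δQ = √(δp² + δd²) = √(2.16e+05 + 4190) = 469

469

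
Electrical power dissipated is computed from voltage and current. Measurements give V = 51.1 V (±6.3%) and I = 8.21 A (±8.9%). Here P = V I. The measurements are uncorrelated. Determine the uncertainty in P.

Products/powers → add relative errors in quadrature, weighted by exponent:
  (1·δV/V)² = (1×0.0630)² = 0.00397;  (1·δI/I)² = (1×0.0890)² = 0.00792
δP/P = √(0.0119) = 0.109
P = 420 W, so δP = 0.109 × 420 = 45.7 W.

45.7 W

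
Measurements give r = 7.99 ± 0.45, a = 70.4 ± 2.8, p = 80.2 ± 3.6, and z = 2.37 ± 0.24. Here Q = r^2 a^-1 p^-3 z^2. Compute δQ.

2.68e-06

Relative error in a monomial: (δQ/Q)² = Σ (nᵢ · δxᵢ/xᵢ)².
  (2·δr/r)² = (2×0.0563)² = 0.0127;  (-1·δa/a)² = (-1×0.0398)² = 0.00158;  (-3·δp/p)² = (-3×0.0449)² = 0.0181;  (2·δz/z)² = (2×0.101)² = 0.0410
δQ/Q = √(0.0734) = 0.271
Q = 9.87e-06, so δQ = 0.271 × 9.87e-06 = 2.68e-06.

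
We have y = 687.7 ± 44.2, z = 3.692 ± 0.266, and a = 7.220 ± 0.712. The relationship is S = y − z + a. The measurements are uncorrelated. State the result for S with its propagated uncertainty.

691.2 ± 44.2

For a sum/difference, combine absolute errors in quadrature:
  (δy)² = 1950;  (δz)² = 0.0708;  (δa)² = 0.507
δS = √(1950) = 44.2
S = 691.2.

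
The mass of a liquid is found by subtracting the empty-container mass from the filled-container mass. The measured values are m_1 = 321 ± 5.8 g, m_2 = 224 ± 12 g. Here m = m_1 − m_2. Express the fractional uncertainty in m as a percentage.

m is a linear combination, so absolute uncertainties add in quadrature:
  (δm_1)² = 33.6;  (δm_2)² = 144
δm = √(178) = 13.3 g
m = 97.0 g, so δm/m = 13.3/97.0 = 0.137.

13.7%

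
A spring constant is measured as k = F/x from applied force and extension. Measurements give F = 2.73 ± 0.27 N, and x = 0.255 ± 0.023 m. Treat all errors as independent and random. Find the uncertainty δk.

1.43 N/m

Relative error in a monomial: (δk/k)² = Σ (nᵢ · δxᵢ/xᵢ)².
  (1·δF/F)² = (1×0.0989)² = 0.00978;  (-1·δx/x)² = (-1×0.0902)² = 0.00814
δk/k = √(0.0179) = 0.134
k = 10.7 N/m, so δk = 0.134 × 10.7 = 1.43 N/m.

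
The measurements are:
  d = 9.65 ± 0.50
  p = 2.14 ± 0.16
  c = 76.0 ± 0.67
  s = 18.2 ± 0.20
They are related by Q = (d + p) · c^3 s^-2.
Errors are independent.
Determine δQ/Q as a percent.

Let u = d + p = 11.8. δu = √(δd² + δp²) = √(0.250 + 0.0256) = 0.525, so δu/u = 0.0445.
Q is then a monomial in u, c, s:
δQ/Q = √((δu/u)² + (3·δc/c)² + (-2·δs/s)²) = √(0.00198 + 0.000699 + 0.000483) = 0.0563

5.63%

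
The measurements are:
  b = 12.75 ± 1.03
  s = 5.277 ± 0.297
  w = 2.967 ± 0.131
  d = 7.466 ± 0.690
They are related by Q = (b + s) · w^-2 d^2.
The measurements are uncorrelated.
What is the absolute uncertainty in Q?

Let u = b + s = 18.03. δu = √(δb² + δs²) = √(1.06 + 0.0882) = 1.07, so δu/u = 0.0595.
Q is then a monomial in u, w, d:
δQ/Q = √((δu/u)² + (-2·δw/w)² + (2·δd/d)²) = √(0.00354 + 0.00780 + 0.0342) = 0.213
Q = 114.1, so δQ = 0.213 × 114.1 = 24.3.

24.3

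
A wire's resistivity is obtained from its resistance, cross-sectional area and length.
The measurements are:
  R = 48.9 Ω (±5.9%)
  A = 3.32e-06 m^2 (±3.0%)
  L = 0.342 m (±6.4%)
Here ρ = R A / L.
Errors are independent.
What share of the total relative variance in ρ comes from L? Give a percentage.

48.3%

(δρ/ρ)² = (1·δR/R)² + (1·δA/A)² + (-1·δL/L)²
  R term: (1×0.0590)² = 0.00348
  A term: (1×0.0300)² = 0.000900
  L term: (-1×0.0640)² = 0.00410
Total = 0.00848. Share from L = 0.00410/0.00848 = 0.483.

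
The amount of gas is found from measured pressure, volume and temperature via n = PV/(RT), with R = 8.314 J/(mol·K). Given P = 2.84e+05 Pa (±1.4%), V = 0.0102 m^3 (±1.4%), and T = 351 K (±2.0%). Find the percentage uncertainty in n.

2.81%

Relative error in a monomial: (δn/n)² = Σ (nᵢ · δxᵢ/xᵢ)².
  (1·δP/P)² = (1×0.0140)² = 0.000196;  (1·δV/V)² = (1×0.0140)² = 0.000196;  (-1·δT/T)² = (-1×0.0200)² = 0.000400
δn/n = √(0.000792) = 0.0281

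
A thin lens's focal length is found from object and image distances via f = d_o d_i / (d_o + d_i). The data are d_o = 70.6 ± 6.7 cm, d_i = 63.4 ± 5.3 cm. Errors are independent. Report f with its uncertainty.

33.4 ± 2.10 cm

∂f/∂d_o = (d_i/(d_o+d_i))² = 0.224;  ∂f/∂d_i = (d_o/(d_o+d_i))² = 0.278
δf = √((∂f/∂d_o · δd_o)² + (∂f/∂d_i · δd_i)²) = √(2.25 + 2.16) = 2.10 cm
f = 33.4 cm.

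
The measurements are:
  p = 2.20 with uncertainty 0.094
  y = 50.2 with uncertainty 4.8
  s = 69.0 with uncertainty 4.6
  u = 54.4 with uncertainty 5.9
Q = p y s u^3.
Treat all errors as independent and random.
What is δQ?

Since Q is a product/quotient, work with relative uncertainties:
  (1·δp/p)² = (1×0.0427)² = 0.00183;  (1·δy/y)² = (1×0.0956)² = 0.00914;  (1·δs/s)² = (1×0.0667)² = 0.00444;  (3·δu/u)² = (3×0.108)² = 0.106
δQ/Q = √(0.121) = 0.348
Q = 1.23e+09, so δQ = 0.348 × 1.23e+09 = 4.27e+08.

4.27e+08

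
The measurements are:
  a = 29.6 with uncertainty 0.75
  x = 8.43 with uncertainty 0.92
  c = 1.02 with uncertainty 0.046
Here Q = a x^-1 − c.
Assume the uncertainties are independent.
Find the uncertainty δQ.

0.396

Let p = a·x^-1 = 3.51. δp/p = √((1·δa/a)² + (-1·δx/x)²) = √(0.000642 + 0.0119) = 0.112, so δp = 0.393.
Q = p − c: δQ = √(δp² + δc²) = √(0.155 + 0.00212) = 0.396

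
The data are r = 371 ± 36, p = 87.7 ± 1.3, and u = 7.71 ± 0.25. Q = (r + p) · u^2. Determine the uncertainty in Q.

Let w = r + p = 459. δw = √(δr² + δp²) = √(1300 + 1.69) = 36.0, so δw/w = 0.0785.
Q is then a monomial in w, u:
δQ/Q = √((δw/w)² + (2·δu/u)²) = √(0.00617 + 0.00421) = 0.102
Q = 27300, so δQ = 0.102 × 27300 = 2780.

2780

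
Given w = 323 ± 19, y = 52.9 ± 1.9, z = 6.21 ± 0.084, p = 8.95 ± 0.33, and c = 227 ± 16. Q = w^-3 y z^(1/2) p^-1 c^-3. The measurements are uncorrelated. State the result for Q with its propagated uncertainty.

For a monomial Q ∝ w^-3, y, z^(1/2), p^-1, c^-3, fractional errors add in quadrature:
  (-3·δw/w)² = (-3×0.0588)² = 0.0311;  (1·δy/y)² = (1×0.0359)² = 0.00129;  (½·δz/z)² = (0.5×0.0135)² = 4.57e-05;  (-1·δp/p)² = (-1×0.0369)² = 0.00136;  (-3·δc/c)² = (-3×0.0705)² = 0.0447
δQ/Q = √(0.0785) = 0.280
Q = 3.74e-14, so δQ = 0.280 × 3.74e-14 = 1.05e-14.

(3.74 ± 1.05) × 10^-14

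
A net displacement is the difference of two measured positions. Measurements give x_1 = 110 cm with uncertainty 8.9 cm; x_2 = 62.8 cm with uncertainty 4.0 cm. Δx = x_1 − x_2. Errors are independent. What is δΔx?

9.76 cm

Absolute uncertainties add in quadrature for a linear combination:
  (δx_1)² = 79.2;  (δx_2)² = 16.0
δΔx = √(95.2) = 9.76 cm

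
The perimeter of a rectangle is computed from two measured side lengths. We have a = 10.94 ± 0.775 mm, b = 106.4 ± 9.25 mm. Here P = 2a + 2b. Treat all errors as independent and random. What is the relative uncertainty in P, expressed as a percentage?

Each term contributes (cᵢ δxᵢ)² to (δP)²:
  (2·δa)² = 2.40;  (2·δb)² = 342
δP = √(345) = 18.6 mm
P = 234.7 mm, so δP/P = 18.6/234.7 = 0.0791.

7.91%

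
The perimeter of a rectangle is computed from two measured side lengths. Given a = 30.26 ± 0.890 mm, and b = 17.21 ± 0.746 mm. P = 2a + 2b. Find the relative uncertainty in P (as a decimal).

P is a linear combination, so absolute uncertainties add in quadrature:
  (2·δa)² = 3.17;  (2·δb)² = 2.23
δP = √(5.39) = 2.32 mm
P = 94.94 mm, so δP/P = 2.32/94.94 = 0.0245.

0.0245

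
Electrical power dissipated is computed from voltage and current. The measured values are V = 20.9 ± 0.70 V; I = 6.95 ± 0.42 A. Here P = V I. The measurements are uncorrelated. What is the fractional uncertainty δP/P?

0.0691

For a monomial P ∝ V, I, fractional errors add in quadrature:
  (1·δV/V)² = (1×0.0335)² = 0.00112;  (1·δI/I)² = (1×0.0604)² = 0.00365
δP/P = √(0.00477) = 0.0691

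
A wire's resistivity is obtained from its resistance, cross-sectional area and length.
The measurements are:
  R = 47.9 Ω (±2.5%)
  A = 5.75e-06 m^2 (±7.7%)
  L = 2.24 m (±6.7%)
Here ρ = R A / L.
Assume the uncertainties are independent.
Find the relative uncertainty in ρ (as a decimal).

0.105

Since ρ is a product/quotient, work with relative uncertainties:
  (1·δR/R)² = (1×0.0250)² = 0.000625;  (1·δA/A)² = (1×0.0770)² = 0.00593;  (-1·δL/L)² = (-1×0.0670)² = 0.00449
δρ/ρ = √(0.0110) = 0.105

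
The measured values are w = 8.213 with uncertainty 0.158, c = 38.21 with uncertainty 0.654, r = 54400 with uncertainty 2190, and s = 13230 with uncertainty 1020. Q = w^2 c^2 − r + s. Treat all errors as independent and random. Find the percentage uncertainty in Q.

9.80%

Let p = w^2·c^2 = 98480. δp/p = √((2·δw/w)² + (2·δc/c)²) = √(0.00148 + 0.00117) = 0.0515, so δp = 5070.
Q = p − r + s: δQ = √(δp² + δr² + δs²) = √(2.57e+07 + 4.8e+06 + 1.04e+06) = 5620
Q = 57310, so δQ/Q = 5620/57310 = 0.0980.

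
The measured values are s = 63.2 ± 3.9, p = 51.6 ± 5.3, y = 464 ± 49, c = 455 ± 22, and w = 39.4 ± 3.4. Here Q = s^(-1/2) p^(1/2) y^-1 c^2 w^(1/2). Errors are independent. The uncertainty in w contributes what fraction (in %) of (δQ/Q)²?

7.17%

(δQ/Q)² = (−½·δs/s)² + (½·δp/p)² + (-1·δy/y)² + (2·δc/c)² + (½·δw/w)²
  s term: (-0.5×0.0617)² = 0.000952
  p term: (0.5×0.103)² = 0.00264
  y term: (-1×0.106)² = 0.0112
  c term: (2×0.0484)² = 0.00935
  w term: (0.5×0.0863)² = 0.00186
Total = 0.0260. Share from w = 0.00186/0.0260 = 0.0717.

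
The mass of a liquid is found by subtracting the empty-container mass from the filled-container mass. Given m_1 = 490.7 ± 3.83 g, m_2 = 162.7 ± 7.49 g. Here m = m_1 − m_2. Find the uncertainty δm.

8.41 g

Absolute uncertainties add in quadrature for a linear combination:
  (δm_1)² = 14.7;  (δm_2)² = 56.1
δm = √(70.8) = 8.41 g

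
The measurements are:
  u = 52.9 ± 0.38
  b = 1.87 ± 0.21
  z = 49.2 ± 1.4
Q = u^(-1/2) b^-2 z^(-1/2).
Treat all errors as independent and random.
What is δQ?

Since Q is a product/quotient, work with relative uncertainties:
  (−½·δu/u)² = (-0.5×0.00718)² = 1.29e-05;  (-2·δb/b)² = (-2×0.112)² = 0.0504;  (−½·δz/z)² = (-0.5×0.0285)² = 0.000202
δQ/Q = √(0.0507) = 0.225
Q = 0.00561, so δQ = 0.225 × 0.00561 = 0.00126.

0.00126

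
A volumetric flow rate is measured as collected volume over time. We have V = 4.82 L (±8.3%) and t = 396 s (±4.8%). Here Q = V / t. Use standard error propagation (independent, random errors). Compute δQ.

Products/powers → add relative errors in quadrature, weighted by exponent:
  (1·δV/V)² = (1×0.0830)² = 0.00689;  (-1·δt/t)² = (-1×0.0480)² = 0.00230
δQ/Q = √(0.00919) = 0.0959
Q = 0.0122 L/s, so δQ = 0.0959 × 0.0122 = 0.00117 L/s.

0.00117 L/s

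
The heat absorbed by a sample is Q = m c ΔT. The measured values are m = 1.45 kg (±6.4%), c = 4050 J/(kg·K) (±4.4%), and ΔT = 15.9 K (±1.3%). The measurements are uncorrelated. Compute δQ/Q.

0.0787

Products/powers → add relative errors in quadrature, weighted by exponent:
  (1·δm/m)² = (1×0.0640)² = 0.00410;  (1·δc/c)² = (1×0.0440)² = 0.00194;  (1·δΔT/ΔT)² = (1×0.0130)² = 0.000169
δQ/Q = √(0.00620) = 0.0787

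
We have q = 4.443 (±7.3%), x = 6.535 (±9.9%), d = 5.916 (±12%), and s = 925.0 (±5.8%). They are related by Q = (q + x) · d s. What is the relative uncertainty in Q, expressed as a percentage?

Let u = q + x = 10.98. δu = √(δq² + δx²) = √(0.105 + 0.419) = 0.724, so δu/u = 0.0659.
Q is then a monomial in u, d, s:
δQ/Q = √((δu/u)² + (1·δd/d)² + (1·δs/s)²) = √(0.00435 + 0.0144 + 0.00336) = 0.149

14.9%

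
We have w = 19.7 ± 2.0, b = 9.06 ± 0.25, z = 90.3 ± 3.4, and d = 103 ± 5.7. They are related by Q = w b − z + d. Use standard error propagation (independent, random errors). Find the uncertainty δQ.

19.9

Let p = w·b = 178. δp/p = √((1·δw/w)² + (1·δb/b)²) = √(0.0103 + 0.000761) = 0.105, so δp = 18.8.
Q = p − z + d: δQ = √(δp² + δz² + δd²) = √(353 + 11.6 + 32.5) = 19.9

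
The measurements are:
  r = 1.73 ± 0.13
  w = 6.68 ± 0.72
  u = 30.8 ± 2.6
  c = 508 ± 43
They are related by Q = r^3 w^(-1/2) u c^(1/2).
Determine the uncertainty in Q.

348

For a monomial Q ∝ r^3, w^(-1/2), u, c^(1/2), fractional errors add in quadrature:
  (3·δr/r)² = (3×0.0751)² = 0.0508;  (−½·δw/w)² = (-0.5×0.108)² = 0.00290;  (1·δu/u)² = (1×0.0844)² = 0.00713;  (½·δc/c)² = (0.5×0.0846)² = 0.00179
δQ/Q = √(0.0626) = 0.250
Q = 1390, so δQ = 0.250 × 1390 = 348.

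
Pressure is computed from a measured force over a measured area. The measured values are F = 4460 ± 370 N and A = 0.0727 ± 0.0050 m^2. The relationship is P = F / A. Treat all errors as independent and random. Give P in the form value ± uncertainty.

Products/powers → add relative errors in quadrature, weighted by exponent:
  (1·δF/F)² = (1×0.0830)² = 0.00688;  (-1·δA/A)² = (-1×0.0688)² = 0.00473
δP/P = √(0.0116) = 0.108
P = 61300 Pa, so δP = 0.108 × 61300 = 6610 Pa.

61300 ± 6610 Pa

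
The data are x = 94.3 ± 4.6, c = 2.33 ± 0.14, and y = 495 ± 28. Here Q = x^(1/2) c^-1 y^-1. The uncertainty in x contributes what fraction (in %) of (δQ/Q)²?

(δQ/Q)² = (½·δx/x)² + (-1·δc/c)² + (-1·δy/y)²
  x term: (0.5×0.0488)² = 0.000595
  c term: (-1×0.0601)² = 0.00361
  y term: (-1×0.0566)² = 0.00320
Total = 0.00740. Share from x = 0.000595/0.00740 = 0.0803.

8.03%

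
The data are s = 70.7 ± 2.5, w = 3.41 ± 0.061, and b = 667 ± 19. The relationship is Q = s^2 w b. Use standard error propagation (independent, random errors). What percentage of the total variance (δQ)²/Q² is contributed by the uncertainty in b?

(δQ/Q)² = (2·δs/s)² + (1·δw/w)² + (1·δb/b)²
  s term: (2×0.0354)² = 0.00500
  w term: (1×0.0179)² = 0.000320
  b term: (1×0.0285)² = 0.000811
Total = 0.00613. Share from b = 0.000811/0.00613 = 0.132.

13.2%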